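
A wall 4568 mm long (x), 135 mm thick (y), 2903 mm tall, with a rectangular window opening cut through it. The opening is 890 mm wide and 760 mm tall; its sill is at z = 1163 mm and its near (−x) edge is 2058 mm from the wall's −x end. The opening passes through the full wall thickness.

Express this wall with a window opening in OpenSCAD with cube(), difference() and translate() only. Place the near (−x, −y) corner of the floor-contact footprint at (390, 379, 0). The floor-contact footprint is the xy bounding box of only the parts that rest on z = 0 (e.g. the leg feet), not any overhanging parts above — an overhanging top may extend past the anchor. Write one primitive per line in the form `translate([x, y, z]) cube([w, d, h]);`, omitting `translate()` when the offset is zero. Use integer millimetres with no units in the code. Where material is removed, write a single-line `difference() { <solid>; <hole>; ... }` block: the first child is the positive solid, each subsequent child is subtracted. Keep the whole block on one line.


difference() { translate([390, 379, 0]) cube([4568, 135, 2903]); translate([2448, 379, 1163]) cube([890, 135, 760]); }


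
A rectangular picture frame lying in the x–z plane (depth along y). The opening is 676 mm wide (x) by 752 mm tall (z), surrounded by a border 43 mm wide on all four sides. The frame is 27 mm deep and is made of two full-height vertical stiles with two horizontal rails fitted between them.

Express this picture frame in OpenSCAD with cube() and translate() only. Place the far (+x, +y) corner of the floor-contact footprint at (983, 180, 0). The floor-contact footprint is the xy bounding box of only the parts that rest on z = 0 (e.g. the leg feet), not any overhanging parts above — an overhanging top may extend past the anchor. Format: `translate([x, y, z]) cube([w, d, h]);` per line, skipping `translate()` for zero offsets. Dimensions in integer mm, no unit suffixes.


translate([221, 153, 0]) cube([43, 27, 838]);
translate([940, 153, 0]) cube([43, 27, 838]);
translate([264, 153, 0]) cube([676, 27, 43]);
translate([264, 153, 795]) cube([676, 27, 43]);


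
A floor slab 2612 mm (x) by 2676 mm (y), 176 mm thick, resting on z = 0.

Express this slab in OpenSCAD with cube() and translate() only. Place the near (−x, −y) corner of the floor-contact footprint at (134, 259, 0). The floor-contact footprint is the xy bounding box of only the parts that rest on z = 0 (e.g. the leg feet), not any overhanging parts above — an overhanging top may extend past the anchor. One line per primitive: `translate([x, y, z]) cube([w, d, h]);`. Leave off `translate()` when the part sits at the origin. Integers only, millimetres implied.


translate([134, 259, 0]) cube([2612, 2676, 176]);


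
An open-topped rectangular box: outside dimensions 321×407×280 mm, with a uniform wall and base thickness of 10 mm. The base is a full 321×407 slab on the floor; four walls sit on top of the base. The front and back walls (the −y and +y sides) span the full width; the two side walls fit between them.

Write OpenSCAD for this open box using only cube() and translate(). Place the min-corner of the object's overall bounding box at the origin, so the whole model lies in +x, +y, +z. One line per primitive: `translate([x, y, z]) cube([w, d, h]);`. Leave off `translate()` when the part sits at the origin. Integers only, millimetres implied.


cube([321, 407, 10]);
translate([0, 0, 10]) cube([321, 10, 270]);
translate([0, 397, 10]) cube([321, 10, 270]);
translate([0, 10, 10]) cube([10, 387, 270]);
translate([311, 10, 10]) cube([10, 387, 270]);


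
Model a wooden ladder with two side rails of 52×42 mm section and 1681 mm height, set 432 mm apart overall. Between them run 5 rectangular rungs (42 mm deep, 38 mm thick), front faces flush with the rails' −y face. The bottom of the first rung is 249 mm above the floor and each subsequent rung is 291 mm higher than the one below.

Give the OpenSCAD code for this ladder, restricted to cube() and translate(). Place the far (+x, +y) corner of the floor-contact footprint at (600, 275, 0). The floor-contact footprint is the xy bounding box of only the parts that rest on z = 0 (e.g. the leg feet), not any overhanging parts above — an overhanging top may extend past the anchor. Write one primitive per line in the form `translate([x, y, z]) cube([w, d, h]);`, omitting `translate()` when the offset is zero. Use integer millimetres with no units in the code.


translate([168, 233, 0]) cube([52, 42, 1681]);
translate([548, 233, 0]) cube([52, 42, 1681]);
translate([220, 233, 249]) cube([328, 42, 38]);
translate([220, 233, 540]) cube([328, 42, 38]);
translate([220, 233, 831]) cube([328, 42, 38]);
translate([220, 233, 1122]) cube([328, 42, 38]);
translate([220, 233, 1413]) cube([328, 42, 38]);


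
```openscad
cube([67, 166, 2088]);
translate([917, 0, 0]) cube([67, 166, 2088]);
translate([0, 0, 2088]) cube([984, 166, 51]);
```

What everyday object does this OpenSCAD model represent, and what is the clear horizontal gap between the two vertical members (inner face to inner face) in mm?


A door frame. The clear opening width is 850 mm.

Two 2088 mm tall posts with a header on top — a door frame. The left jamb is 67 mm wide at x = 0; the right jamb starts at x = 917. The clear opening is 917 − 67 = 850 mm.


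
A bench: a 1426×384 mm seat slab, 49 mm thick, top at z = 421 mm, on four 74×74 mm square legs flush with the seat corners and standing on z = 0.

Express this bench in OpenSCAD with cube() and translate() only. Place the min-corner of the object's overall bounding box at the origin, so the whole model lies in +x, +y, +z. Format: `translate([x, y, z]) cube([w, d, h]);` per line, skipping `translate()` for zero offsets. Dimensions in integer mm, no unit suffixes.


// leg_h = 421 − 49 = 372
translate([0, 0, 372]) cube([1426, 384, 49]);
cube([74, 74, 372]);
translate([0, 310, 0]) cube([74, 74, 372]);
translate([1352, 0, 0]) cube([74, 74, 372]);
translate([1352, 310, 0]) cube([74, 74, 372]);


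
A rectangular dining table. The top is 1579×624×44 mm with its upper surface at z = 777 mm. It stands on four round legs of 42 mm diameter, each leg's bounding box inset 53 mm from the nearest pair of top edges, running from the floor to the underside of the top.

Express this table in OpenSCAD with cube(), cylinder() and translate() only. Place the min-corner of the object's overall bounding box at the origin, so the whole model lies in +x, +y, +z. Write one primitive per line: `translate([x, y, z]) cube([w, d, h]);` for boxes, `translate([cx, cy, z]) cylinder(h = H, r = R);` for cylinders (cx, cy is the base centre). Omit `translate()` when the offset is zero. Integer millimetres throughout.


translate([0, 0, 733]) cube([1579, 624, 44]);
translate([74, 74, 0]) cylinder(h = 733, r = 21);
translate([1505, 74, 0]) cylinder(h = 733, r = 21);
translate([74, 550, 0]) cylinder(h = 733, r = 21);
translate([1505, 550, 0]) cylinder(h = 733, r = 21);


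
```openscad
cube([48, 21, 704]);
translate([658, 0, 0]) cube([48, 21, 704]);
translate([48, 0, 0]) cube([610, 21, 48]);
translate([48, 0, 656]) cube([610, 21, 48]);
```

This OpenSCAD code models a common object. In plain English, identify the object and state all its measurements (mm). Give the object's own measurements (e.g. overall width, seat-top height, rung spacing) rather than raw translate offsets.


A rectangular picture frame lying in the x–z plane (depth along y). The opening is 610 mm wide (x) by 608 mm tall (z), surrounded by a border 48 mm wide on all four sides. The frame is 21 mm deep and is made of two full-height vertical stiles with two horizontal rails fitted between them.


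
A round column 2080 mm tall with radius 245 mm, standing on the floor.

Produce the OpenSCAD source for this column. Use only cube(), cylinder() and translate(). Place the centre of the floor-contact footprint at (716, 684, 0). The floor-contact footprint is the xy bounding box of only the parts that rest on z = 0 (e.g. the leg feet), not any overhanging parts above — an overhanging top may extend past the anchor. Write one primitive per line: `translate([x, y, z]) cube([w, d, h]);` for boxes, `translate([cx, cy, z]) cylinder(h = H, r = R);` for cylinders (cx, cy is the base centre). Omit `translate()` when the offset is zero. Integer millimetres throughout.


translate([716, 684, 0]) cylinder(h = 2080, r = 245);


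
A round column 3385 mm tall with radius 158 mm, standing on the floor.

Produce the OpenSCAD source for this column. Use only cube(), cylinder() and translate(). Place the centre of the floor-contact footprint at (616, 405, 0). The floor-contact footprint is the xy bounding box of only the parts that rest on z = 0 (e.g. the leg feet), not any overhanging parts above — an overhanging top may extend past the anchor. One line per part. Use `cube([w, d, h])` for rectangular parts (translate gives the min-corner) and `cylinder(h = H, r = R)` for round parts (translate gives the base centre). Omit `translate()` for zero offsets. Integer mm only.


translate([616, 405, 0]) cylinder(h = 3385, r = 158);


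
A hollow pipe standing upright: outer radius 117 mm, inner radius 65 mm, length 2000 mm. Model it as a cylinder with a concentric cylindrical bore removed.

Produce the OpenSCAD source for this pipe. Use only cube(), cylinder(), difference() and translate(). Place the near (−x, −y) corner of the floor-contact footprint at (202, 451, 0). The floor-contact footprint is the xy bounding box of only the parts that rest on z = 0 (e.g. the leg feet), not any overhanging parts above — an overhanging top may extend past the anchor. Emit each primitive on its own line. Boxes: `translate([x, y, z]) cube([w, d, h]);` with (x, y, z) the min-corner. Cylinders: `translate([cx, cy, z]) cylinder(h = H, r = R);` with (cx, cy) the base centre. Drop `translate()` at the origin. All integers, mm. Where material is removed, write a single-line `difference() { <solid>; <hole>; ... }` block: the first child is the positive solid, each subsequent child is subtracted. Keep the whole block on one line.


difference() { translate([319, 568, 0]) cylinder(h = 2000, r = 117); translate([319, 568, 0]) cylinder(h = 2000, r = 65); }


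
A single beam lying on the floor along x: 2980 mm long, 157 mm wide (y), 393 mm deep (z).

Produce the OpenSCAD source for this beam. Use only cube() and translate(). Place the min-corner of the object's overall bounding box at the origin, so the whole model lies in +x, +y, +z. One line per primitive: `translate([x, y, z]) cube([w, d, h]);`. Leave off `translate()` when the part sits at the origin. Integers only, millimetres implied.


cube([2980, 157, 393]);


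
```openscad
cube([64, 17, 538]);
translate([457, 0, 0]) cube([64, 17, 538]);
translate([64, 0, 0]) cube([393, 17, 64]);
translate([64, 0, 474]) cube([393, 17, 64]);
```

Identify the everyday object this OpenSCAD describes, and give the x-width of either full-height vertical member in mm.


A picture frame. The border width is 64 mm.

Four thin pieces enclosing a rectangular opening — a picture frame. The two full-height stiles are 538 mm tall; the top rail sits at z = 474 and is 64 mm tall, so the border above the opening is 538 − 474 = 64 mm, matching the stile x-width.


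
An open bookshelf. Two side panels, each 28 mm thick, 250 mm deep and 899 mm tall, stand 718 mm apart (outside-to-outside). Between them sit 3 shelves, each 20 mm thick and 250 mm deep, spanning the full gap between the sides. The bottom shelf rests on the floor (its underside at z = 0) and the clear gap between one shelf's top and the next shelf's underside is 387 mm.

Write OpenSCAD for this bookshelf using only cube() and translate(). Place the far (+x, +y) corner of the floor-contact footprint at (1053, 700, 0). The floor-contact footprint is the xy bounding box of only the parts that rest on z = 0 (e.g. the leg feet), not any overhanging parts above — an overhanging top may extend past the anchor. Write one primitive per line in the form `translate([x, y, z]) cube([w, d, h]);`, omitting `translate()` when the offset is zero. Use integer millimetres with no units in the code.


translate([335, 450, 0]) cube([28, 250, 899]);
translate([1025, 450, 0]) cube([28, 250, 899]);
translate([363, 450, 0]) cube([662, 250, 20]);
translate([363, 450, 407]) cube([662, 250, 20]);
translate([363, 450, 814]) cube([662, 250, 20]);


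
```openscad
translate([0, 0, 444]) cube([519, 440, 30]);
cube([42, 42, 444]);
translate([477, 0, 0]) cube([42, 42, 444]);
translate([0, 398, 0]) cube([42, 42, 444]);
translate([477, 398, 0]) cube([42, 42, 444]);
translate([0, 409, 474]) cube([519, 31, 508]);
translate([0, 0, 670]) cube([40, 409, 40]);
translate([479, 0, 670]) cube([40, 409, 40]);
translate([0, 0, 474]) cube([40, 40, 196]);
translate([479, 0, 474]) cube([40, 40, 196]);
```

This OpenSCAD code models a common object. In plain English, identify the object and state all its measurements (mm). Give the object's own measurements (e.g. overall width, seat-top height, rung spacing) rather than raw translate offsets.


A chair. The seat is a 519×440×30 mm slab with its top at z = 474 mm, on four 42×42 mm corner legs (flush with the seat edges, standing on z = 0). A flat backrest 31 mm thick, 508 mm tall, spans the full seat width and rises from the seat top along its +y edge, rear face flush with the rear of the seat. Two armrests of 40×40 mm section run along each side from the seat's front edge to the front of the backrest, top faces 236 mm above the seat top and outer faces flush with the seat's x-edges; a 40×40 mm post under the front of each armrest stands on the seat at the front corner.


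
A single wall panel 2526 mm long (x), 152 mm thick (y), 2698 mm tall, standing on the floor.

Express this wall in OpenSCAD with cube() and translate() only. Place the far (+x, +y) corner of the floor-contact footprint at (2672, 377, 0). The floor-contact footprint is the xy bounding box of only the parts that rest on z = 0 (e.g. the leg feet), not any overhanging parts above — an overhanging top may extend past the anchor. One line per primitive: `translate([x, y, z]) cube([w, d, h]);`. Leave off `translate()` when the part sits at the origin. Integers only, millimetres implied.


translate([146, 225, 0]) cube([2526, 152, 2698]);


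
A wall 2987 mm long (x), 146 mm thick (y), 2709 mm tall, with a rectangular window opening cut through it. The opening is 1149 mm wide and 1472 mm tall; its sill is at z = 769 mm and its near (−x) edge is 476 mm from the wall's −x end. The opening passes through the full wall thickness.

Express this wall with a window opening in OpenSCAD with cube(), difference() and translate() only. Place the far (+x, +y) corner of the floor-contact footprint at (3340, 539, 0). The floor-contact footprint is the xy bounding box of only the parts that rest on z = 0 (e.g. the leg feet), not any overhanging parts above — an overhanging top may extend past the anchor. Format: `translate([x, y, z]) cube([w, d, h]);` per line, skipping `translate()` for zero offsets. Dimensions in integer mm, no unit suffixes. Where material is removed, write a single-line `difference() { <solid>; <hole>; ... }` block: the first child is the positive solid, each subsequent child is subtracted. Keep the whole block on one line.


difference() { translate([353, 393, 0]) cube([2987, 146, 2709]); translate([829, 393, 769]) cube([1149, 146, 1472]); }


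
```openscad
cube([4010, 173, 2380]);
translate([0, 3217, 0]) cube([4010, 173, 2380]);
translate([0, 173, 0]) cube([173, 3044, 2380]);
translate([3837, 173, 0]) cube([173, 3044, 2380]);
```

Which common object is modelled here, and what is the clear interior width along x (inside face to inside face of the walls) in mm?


A house (or room) frame. The interior width is 3664 mm.

Four 2380 mm walls enclosing a rectangle with no floor or roof — a room or house frame. Outside width is 4010 mm and wall thickness is 173 mm, so the interior width is 4010 − 2 × 173 = 3664 mm.


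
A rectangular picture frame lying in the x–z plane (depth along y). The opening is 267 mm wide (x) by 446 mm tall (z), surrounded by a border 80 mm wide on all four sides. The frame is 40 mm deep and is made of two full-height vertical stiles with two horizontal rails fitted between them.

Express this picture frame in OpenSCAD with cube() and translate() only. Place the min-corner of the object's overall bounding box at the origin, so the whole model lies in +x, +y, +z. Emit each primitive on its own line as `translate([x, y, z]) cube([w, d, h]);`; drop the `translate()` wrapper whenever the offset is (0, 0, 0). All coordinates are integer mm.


cube([80, 40, 606]);
translate([347, 0, 0]) cube([80, 40, 606]);
translate([80, 0, 0]) cube([267, 40, 80]);
translate([80, 0, 526]) cube([267, 40, 80]);


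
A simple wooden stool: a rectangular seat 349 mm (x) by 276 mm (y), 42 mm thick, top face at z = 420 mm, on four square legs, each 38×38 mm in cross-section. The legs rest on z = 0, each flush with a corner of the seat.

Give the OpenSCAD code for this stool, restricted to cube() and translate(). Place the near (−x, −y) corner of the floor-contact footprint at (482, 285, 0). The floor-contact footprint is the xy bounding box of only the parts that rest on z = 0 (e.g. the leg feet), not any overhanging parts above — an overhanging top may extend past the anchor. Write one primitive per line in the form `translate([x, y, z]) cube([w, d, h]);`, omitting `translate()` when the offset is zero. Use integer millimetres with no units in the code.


translate([482, 285, 378]) cube([349, 276, 42]);
translate([482, 285, 0]) cube([38, 38, 378]);
translate([793, 285, 0]) cube([38, 38, 378]);
translate([482, 523, 0]) cube([38, 38, 378]);
translate([793, 523, 0]) cube([38, 38, 378]);


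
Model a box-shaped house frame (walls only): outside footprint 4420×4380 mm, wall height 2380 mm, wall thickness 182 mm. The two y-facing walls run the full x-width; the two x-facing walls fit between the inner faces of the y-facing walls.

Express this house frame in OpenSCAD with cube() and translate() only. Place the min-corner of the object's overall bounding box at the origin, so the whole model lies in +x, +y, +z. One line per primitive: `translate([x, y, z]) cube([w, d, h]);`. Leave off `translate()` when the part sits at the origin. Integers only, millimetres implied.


cube([4420, 182, 2380]);
translate([0, 4198, 0]) cube([4420, 182, 2380]);
translate([0, 182, 0]) cube([182, 4016, 2380]);
translate([4238, 182, 0]) cube([182, 4016, 2380]);


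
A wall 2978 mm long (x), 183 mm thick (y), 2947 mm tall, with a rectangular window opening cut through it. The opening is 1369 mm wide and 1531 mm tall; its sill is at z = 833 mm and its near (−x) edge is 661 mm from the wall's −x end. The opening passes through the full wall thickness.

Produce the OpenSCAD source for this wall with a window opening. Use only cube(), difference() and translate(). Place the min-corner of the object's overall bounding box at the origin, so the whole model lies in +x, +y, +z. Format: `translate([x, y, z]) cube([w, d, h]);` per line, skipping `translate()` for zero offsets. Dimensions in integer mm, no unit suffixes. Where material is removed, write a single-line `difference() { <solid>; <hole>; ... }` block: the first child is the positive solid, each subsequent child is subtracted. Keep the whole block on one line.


difference() { cube([2978, 183, 2947]); translate([661, 0, 833]) cube([1369, 183, 1531]); }


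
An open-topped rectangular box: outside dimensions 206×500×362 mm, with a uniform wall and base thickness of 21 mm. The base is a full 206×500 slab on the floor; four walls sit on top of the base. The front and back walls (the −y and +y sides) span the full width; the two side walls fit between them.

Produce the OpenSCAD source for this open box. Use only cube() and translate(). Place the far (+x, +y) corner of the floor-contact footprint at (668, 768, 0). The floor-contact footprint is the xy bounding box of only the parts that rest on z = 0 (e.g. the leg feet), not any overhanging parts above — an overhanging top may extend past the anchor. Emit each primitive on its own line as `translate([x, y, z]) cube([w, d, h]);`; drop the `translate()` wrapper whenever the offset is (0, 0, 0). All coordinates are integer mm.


translate([462, 268, 0]) cube([206, 500, 21]);
translate([462, 268, 21]) cube([206, 21, 341]);
translate([462, 747, 21]) cube([206, 21, 341]);
translate([462, 289, 21]) cube([21, 458, 341]);
translate([647, 289, 21]) cube([21, 458, 341]);


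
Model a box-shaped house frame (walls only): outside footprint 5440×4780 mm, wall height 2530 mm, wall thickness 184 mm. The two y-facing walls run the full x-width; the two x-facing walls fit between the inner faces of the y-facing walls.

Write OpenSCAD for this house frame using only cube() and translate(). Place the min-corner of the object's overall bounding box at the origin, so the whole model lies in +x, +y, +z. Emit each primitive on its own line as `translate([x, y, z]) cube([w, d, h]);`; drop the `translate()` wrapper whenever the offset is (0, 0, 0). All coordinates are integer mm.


cube([5440, 184, 2530]);
translate([0, 4596, 0]) cube([5440, 184, 2530]);
translate([0, 184, 0]) cube([184, 4412, 2530]);
translate([5256, 184, 0]) cube([184, 4412, 2530]);


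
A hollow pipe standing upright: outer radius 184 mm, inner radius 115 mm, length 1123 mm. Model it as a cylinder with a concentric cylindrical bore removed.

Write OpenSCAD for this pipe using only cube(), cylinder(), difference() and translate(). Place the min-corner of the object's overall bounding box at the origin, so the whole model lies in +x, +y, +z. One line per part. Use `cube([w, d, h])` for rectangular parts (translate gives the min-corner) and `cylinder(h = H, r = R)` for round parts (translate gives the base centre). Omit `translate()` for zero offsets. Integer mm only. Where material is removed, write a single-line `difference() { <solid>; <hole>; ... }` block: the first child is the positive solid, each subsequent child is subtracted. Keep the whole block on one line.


difference() { translate([184, 184, 0]) cylinder(h = 1123, r = 184); translate([184, 184, 0]) cylinder(h = 1123, r = 115); }


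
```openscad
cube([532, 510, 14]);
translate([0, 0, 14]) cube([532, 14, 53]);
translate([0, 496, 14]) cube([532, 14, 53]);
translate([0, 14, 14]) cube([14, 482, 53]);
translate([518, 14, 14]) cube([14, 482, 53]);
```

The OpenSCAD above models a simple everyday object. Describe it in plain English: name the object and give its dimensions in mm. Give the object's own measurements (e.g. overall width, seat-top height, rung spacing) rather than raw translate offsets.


An open-topped rectangular box: outside dimensions 532×510×67 mm, with a uniform wall and base thickness of 14 mm. The base is a full 532×510 slab on the floor; four walls sit on top of the base. The front and back walls (the −y and +y sides) span the full width; the two side walls fit between them.


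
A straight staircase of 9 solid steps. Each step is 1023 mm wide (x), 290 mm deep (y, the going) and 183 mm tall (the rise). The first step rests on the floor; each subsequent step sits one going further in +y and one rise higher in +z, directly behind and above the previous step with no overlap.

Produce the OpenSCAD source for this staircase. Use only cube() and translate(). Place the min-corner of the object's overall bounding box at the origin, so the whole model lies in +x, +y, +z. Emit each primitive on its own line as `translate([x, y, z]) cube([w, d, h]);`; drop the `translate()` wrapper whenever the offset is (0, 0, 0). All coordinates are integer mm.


cube([1023, 290, 183]);
translate([0, 290, 183]) cube([1023, 290, 183]);
translate([0, 580, 366]) cube([1023, 290, 183]);
translate([0, 870, 549]) cube([1023, 290, 183]);
translate([0, 1160, 732]) cube([1023, 290, 183]);
translate([0, 1450, 915]) cube([1023, 290, 183]);
translate([0, 1740, 1098]) cube([1023, 290, 183]);
translate([0, 2030, 1281]) cube([1023, 290, 183]);
translate([0, 2320, 1464]) cube([1023, 290, 183]);


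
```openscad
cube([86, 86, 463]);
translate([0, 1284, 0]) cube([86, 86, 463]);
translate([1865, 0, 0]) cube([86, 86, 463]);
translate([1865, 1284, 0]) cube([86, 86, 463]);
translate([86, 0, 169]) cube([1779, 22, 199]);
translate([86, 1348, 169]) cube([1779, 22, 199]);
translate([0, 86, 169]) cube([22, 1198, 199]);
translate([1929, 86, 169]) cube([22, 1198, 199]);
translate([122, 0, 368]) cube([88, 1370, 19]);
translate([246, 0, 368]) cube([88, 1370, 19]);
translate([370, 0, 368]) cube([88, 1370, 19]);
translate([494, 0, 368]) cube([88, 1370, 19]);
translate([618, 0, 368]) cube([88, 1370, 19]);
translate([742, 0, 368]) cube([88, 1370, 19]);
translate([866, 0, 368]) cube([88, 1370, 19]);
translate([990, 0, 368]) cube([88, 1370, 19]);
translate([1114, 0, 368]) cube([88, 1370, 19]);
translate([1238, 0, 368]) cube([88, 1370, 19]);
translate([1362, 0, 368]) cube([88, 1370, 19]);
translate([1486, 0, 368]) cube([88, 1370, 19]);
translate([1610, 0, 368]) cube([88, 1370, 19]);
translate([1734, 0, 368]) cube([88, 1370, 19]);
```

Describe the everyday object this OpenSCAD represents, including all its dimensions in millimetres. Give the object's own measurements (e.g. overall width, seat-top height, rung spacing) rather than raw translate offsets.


A bed frame 1951 mm long (x) by 1370 mm wide (y). Four 86×86 mm corner posts, 463 mm tall, at the corners of the footprint. Four rails of 22 mm thickness and 199 mm height run between adjacent posts with their undersides at z = 169 mm, their outer faces flush with the outside of the frame (the two x-running rails run between the posts' inner faces; the two y-running rails run between the posts' inner faces). 14 slats, each 88 mm wide (x) and 19 mm thick, lie across the top of the two x-running rails, running the full 1370 mm width of the frame in y; along x they sit between the end posts with a 36 mm gap after the −x posts and between neighbouring slats, leaving 43 mm before the +x posts.


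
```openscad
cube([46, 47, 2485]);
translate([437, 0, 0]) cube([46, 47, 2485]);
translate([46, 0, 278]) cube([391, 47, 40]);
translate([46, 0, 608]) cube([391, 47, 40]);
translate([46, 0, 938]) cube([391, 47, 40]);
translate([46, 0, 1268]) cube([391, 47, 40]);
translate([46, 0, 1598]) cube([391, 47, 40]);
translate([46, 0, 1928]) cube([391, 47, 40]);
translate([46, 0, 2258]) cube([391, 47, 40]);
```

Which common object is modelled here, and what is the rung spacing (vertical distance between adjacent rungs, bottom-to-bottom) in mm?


A ladder. The rung spacing is 330 mm.

Two tall 46×47 posts with 7 short bars between them — a ladder. Adjacent rungs sit at z = 278 and z = 608, so the spacing is 608 − 278 = 330 mm.


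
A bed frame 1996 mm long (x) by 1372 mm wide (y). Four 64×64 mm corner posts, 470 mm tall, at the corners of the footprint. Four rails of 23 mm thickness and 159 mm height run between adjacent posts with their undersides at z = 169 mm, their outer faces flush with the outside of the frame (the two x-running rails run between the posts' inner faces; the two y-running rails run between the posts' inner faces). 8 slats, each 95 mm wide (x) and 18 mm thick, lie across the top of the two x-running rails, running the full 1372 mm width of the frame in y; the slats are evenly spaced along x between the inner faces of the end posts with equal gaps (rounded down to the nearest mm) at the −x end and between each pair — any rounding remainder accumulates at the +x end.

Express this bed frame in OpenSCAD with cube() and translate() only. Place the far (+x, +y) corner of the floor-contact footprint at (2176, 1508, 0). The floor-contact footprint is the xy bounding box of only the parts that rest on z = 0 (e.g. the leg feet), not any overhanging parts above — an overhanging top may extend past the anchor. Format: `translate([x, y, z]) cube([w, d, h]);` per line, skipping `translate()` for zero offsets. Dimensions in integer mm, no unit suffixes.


translate([180, 136, 0]) cube([64, 64, 470]);
translate([180, 1444, 0]) cube([64, 64, 470]);
translate([2112, 136, 0]) cube([64, 64, 470]);
translate([2112, 1444, 0]) cube([64, 64, 470]);
translate([244, 136, 169]) cube([1868, 23, 159]);
translate([244, 1485, 169]) cube([1868, 23, 159]);
translate([180, 200, 169]) cube([23, 1244, 159]);
translate([2153, 200, 169]) cube([23, 1244, 159]);
translate([367, 136, 328]) cube([95, 1372, 18]);
translate([585, 136, 328]) cube([95, 1372, 18]);
translate([803, 136, 328]) cube([95, 1372, 18]);
translate([1021, 136, 328]) cube([95, 1372, 18]);
translate([1239, 136, 328]) cube([95, 1372, 18]);
translate([1457, 136, 328]) cube([95, 1372, 18]);
translate([1675, 136, 328]) cube([95, 1372, 18]);
translate([1893, 136, 328]) cube([95, 1372, 18]);


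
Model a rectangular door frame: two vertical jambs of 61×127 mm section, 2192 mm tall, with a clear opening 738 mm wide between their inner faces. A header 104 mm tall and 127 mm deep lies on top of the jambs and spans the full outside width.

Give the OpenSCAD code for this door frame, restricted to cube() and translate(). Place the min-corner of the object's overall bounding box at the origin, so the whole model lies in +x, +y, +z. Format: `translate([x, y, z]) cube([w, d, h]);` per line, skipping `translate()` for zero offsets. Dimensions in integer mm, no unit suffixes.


cube([61, 127, 2192]);
translate([799, 0, 0]) cube([61, 127, 2192]);
translate([0, 0, 2192]) cube([860, 127, 104]);


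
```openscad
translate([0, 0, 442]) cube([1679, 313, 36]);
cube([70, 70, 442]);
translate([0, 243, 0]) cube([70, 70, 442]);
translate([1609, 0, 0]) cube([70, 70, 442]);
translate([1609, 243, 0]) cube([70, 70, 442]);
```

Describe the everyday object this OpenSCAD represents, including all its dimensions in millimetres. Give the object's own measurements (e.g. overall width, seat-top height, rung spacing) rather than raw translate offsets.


A long wooden bench with a 1679 mm (x) × 313 mm (y) seat, 36 mm thick, its top surface 478 mm above the floor. Four 70 mm square legs at the seat corners, flush with the edges, run from z = 0 to the seat underside.


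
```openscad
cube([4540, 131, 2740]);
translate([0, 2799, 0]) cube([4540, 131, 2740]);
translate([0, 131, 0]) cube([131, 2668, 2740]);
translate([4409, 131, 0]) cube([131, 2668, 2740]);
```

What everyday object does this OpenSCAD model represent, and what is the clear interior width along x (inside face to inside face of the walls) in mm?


A house (or room) frame. The interior width is 4278 mm.

Four 2740 mm walls enclosing a rectangle with no floor or roof — a room or house frame. Outside width is 4540 mm and wall thickness is 131 mm, so the interior width is 4540 − 2 × 131 = 4278 mm.


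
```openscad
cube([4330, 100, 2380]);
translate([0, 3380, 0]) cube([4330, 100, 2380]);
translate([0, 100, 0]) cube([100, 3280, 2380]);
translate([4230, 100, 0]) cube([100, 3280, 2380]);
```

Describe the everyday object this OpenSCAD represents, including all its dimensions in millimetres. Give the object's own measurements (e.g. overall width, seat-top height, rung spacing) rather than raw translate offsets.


The wall frame of a small rectangular building: four walls, each 2380 mm tall and 100 mm thick, enclosing a footprint 4330 mm (x) by 3480 mm (y) outside-to-outside, with no floor or roof. The front and back walls (the −y and +y sides) span the full width; the two side walls fit between them.


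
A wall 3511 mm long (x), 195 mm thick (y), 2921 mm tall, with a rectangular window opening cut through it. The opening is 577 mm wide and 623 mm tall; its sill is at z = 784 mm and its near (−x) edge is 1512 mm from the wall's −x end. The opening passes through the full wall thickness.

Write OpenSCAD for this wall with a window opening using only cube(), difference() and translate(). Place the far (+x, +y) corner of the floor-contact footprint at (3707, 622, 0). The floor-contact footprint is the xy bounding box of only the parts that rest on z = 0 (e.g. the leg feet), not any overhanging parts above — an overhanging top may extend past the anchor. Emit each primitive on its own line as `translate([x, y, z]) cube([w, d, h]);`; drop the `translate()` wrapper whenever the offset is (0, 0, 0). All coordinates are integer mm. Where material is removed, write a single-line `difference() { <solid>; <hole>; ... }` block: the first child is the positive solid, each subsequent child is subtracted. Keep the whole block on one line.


difference() { translate([196, 427, 0]) cube([3511, 195, 2921]); translate([1708, 427, 784]) cube([577, 195, 623]); }


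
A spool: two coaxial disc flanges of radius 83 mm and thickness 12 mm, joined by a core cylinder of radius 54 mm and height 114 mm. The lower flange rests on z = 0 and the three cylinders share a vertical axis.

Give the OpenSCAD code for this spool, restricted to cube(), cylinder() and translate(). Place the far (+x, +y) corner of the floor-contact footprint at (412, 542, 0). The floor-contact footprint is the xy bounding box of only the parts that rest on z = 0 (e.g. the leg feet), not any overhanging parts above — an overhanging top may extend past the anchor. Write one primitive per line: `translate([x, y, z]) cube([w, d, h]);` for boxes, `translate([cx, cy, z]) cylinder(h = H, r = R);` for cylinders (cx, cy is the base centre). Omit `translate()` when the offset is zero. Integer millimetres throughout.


translate([329, 459, 0]) cylinder(h = 12, r = 83);
translate([329, 459, 12]) cylinder(h = 114, r = 54);
translate([329, 459, 126]) cylinder(h = 12, r = 83);


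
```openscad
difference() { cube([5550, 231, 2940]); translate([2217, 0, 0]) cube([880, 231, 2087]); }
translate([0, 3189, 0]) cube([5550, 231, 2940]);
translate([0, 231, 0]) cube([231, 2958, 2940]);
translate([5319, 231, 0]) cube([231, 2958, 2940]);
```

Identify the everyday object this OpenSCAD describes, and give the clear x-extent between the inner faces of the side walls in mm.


A single room. The interior width is 5088 mm.

Four walls enclosing a rectangle with a door in the front wall — a room. Outside width 5550 minus two 231 mm walls gives 5088 mm.


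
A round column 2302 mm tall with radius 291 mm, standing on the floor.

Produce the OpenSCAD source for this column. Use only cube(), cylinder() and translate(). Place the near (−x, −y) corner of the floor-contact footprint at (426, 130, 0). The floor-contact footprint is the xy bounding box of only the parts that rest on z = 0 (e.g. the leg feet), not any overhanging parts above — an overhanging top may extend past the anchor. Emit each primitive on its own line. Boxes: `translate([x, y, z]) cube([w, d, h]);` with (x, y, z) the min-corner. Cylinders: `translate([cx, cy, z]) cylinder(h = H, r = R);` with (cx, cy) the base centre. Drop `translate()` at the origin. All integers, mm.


translate([717, 421, 0]) cylinder(h = 2302, r = 291);


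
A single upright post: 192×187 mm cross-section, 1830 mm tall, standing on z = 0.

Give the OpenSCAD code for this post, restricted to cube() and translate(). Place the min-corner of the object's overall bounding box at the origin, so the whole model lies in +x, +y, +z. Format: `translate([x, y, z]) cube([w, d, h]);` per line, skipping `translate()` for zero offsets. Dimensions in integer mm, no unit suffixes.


cube([192, 187, 1830]);


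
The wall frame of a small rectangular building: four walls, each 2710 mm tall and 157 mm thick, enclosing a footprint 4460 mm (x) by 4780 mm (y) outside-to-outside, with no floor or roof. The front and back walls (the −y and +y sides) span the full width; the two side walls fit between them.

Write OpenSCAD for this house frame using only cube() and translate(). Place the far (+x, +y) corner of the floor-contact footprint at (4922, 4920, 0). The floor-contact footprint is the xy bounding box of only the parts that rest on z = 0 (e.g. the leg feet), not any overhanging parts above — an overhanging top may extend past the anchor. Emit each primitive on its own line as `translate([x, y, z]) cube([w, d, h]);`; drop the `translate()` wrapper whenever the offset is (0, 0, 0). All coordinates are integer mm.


translate([462, 140, 0]) cube([4460, 157, 2710]);
translate([462, 4763, 0]) cube([4460, 157, 2710]);
translate([462, 297, 0]) cube([157, 4466, 2710]);
translate([4765, 297, 0]) cube([157, 4466, 2710]);


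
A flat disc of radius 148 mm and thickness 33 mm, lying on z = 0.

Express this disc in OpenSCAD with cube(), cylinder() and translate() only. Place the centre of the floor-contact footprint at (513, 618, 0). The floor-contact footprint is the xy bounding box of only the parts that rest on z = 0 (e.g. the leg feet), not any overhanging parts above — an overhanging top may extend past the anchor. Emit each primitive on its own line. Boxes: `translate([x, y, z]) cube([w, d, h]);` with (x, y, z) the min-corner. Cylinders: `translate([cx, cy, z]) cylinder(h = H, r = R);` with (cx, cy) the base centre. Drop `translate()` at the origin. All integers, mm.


translate([513, 618, 0]) cylinder(h = 33, r = 148);


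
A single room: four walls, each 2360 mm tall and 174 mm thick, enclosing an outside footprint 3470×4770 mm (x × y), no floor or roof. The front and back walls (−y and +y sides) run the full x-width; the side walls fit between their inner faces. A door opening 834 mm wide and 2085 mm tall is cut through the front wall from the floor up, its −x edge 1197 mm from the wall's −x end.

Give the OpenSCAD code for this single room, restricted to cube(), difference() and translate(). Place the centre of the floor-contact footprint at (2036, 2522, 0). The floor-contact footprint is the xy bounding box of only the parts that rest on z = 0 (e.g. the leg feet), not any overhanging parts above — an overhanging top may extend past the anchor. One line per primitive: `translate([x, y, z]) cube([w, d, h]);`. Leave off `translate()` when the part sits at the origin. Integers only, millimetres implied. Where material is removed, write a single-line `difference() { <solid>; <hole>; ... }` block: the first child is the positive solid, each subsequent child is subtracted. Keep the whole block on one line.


difference() { translate([301, 137, 0]) cube([3470, 174, 2360]); translate([1498, 137, 0]) cube([834, 174, 2085]); }
translate([301, 4733, 0]) cube([3470, 174, 2360]);
translate([301, 311, 0]) cube([174, 4422, 2360]);
translate([3597, 311, 0]) cube([174, 4422, 2360]);


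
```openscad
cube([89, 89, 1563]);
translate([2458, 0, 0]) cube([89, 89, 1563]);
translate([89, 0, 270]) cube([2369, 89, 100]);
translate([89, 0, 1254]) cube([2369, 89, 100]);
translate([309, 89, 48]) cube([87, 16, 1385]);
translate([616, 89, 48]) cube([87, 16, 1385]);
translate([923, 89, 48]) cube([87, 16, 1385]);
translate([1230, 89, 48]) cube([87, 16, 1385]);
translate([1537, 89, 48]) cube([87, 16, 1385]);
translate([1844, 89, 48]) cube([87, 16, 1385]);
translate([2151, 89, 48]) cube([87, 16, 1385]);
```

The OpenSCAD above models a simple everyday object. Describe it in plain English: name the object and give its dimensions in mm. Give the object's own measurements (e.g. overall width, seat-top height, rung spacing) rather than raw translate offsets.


A fence section. Two 89×89 mm posts, 1563 mm tall, stand on the floor with a clear span of 2369 mm between their inner faces. Two horizontal rails of 89×100 mm section span the gap between the posts with their undersides at z = 270 mm and z = 1254 mm, flush with the posts' −y face. 7 pickets, each 87 mm wide, 16 mm thick and 1385 mm tall, are fixed to the +y face of the rails with their bottoms at z = 48 mm, spaced across the span with a 220 mm gap after the −x post and between neighbouring pickets and before the +x post.


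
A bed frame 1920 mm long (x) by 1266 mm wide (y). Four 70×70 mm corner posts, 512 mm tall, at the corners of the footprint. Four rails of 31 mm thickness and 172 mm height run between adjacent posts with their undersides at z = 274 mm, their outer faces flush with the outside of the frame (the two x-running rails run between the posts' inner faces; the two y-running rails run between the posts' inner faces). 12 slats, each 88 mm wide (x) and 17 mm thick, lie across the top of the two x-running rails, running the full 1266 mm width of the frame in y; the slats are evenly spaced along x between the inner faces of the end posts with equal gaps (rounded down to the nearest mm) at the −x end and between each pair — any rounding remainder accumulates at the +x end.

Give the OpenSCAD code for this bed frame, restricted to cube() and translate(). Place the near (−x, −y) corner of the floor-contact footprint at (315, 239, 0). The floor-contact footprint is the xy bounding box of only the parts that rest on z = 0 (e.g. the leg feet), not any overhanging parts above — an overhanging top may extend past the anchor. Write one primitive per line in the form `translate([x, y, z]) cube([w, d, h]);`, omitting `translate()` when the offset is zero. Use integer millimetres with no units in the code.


// slat z = rail_z + rail_h = 274 + 172 = 446
// slat gap = ⌊(1780 − 12·88) / 13⌋ = 55
translate([315, 239, 0]) cube([70, 70, 512]);
translate([315, 1435, 0]) cube([70, 70, 512]);
translate([2165, 239, 0]) cube([70, 70, 512]);
translate([2165, 1435, 0]) cube([70, 70, 512]);
translate([385, 239, 274]) cube([1780, 31, 172]);
translate([385, 1474, 274]) cube([1780, 31, 172]);
translate([315, 309, 274]) cube([31, 1126, 172]);
translate([2204, 309, 274]) cube([31, 1126, 172]);
translate([440, 239, 446]) cube([88, 1266, 17]);
translate([583, 239, 446]) cube([88, 1266, 17]);
translate([726, 239, 446]) cube([88, 1266, 17]);
translate([869, 239, 446]) cube([88, 1266, 17]);
translate([1012, 239, 446]) cube([88, 1266, 17]);
translate([1155, 239, 446]) cube([88, 1266, 17]);
translate([1298, 239, 446]) cube([88, 1266, 17]);
translate([1441, 239, 446]) cube([88, 1266, 17]);
translate([1584, 239, 446]) cube([88, 1266, 17]);
translate([1727, 239, 446]) cube([88, 1266, 17]);
translate([1870, 239, 446]) cube([88, 1266, 17]);
translate([2013, 239, 446]) cube([88, 1266, 17]);
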